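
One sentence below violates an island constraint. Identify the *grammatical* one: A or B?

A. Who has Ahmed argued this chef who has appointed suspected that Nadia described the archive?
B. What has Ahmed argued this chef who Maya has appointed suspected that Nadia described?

In A, the wh-phrase is extracted from inside a complex-NP island (relative clause) (introduced by "who"), which blocks movement.
In B, the extraction path crosses only that-complement boundaries, which are transparent.
So B is grammatical.

B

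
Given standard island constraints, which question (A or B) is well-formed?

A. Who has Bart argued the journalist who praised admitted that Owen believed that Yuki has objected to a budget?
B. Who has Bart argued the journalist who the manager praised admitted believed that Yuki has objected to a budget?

In A, the wh-phrase is extracted from inside a complex-NP island (relative clause) (introduced by "who"), which blocks movement.
In B, the extraction path crosses only that-complement boundaries, which are transparent.
So B is grammatical.

B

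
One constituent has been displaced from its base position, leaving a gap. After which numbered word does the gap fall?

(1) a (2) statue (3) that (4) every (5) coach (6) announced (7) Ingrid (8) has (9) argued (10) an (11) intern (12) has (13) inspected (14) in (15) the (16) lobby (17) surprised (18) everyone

The displaced element is "a statue" (word 2).
It is linked across 2 clause boundaries (Ø → Ø).
It functions as the direct object of "inspected", so the gap sits immediately after word 13 ("inspected").
Base order: Every coach announced Ingrid has argued an intern has inspected a statue in the lobby.

13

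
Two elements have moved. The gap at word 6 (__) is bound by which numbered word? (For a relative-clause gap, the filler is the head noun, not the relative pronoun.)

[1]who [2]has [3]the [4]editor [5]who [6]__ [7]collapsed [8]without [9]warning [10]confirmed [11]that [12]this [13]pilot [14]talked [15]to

The marked gap is inside the relative clause, the subject of "collapsed".
Its filler is the head noun "editor" (via "who"), at word 4.
(The other dependency links word 1 to a gap after word 15.)

4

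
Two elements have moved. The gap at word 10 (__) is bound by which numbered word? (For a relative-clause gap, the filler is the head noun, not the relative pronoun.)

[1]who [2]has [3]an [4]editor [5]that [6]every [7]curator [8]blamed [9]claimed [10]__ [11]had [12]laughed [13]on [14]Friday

The marked gap is the subject of "laughed".
Its filler is the fronted wh-phrase "who", at word 1.
(The other dependency links word 4 to a gap after word 8.)

1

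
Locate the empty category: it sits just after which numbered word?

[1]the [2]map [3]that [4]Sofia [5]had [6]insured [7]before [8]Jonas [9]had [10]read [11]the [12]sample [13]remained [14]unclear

6

The displaced element is "the map" (word 2).
It functions as the direct object of "insured", so the gap sits immediately after word 6 ("insured").
Base order: Sofia had insured the map before Jonas had read the sample.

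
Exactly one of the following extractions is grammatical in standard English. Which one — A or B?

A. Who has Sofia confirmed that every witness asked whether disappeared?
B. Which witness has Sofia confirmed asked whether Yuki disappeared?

B

In A, the wh-phrase is extracted from inside a wh-island (introduced by "whether"), which blocks movement.
In B, the extraction path crosses only that-complement boundaries, which are transparent.
So B is grammatical.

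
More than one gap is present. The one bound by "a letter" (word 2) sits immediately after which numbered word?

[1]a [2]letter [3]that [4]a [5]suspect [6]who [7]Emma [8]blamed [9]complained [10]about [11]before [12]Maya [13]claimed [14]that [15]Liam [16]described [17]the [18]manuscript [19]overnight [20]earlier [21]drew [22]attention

10

The displaced element is "a letter" (word 2).
It functions as the object of the preposition "about" of "complained", so the gap sits immediately after word 10 ("about").
Base order: A suspect who Emma blamed complained about a letter before Maya claimed that Liam described the manuscript overnight earlier.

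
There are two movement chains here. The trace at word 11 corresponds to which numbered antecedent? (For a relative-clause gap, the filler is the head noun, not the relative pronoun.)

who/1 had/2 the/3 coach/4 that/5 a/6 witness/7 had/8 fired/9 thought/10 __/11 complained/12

The marked gap is the subject of "complained".
Its filler is the fronted wh-phrase "who", at word 1.
(The other dependency links word 4 to a gap after word 9.)

1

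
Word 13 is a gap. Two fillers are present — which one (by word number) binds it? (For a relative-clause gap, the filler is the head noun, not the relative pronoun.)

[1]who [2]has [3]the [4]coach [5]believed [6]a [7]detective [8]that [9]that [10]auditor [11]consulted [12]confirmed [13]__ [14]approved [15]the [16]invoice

The marked gap is the subject of "approved".
Its filler is the fronted wh-phrase "who", at word 1.
(The other dependency links word 7 to a gap after word 11.)

1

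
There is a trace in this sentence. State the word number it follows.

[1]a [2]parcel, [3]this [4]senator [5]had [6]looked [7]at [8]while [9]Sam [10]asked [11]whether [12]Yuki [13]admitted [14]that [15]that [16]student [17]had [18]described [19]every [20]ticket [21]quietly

The displaced element is "a parcel" (word 2).
It functions as the object of the preposition "at" of "looked", so the gap sits immediately after word 7 ("at").
Base order: This senator had looked at a parcel while Sam asked whether Yuki admitted that that student had described every ticket quietly.

7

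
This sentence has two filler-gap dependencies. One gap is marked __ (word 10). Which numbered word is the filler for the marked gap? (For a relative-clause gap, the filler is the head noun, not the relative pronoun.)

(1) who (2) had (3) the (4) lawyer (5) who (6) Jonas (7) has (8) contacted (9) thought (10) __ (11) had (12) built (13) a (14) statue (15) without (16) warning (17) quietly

1

The marked gap is the subject of "built".
Its filler is the fronted wh-phrase "who", at word 1.
(The other dependency links word 4 to a gap after word 8.)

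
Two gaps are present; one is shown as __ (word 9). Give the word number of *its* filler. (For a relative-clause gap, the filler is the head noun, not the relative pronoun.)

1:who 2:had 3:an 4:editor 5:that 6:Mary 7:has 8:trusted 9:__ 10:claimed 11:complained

The marked gap is inside the relative clause, the direct object of "trusted".
Its filler is the head noun "editor" (via "that"), at word 4.
(The other dependency links word 1 to a gap after word 10.)

4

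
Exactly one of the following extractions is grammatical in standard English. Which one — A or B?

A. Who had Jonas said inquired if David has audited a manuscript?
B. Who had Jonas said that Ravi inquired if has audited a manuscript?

In B, the wh-phrase is extracted from inside a wh-island (introduced by "if"), which blocks movement.
In A, the extraction path crosses only that-complement boundaries, which are transparent.
So A is grammatical.

A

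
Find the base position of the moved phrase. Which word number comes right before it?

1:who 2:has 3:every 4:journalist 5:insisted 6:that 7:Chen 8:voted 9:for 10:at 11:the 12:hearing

The displaced element is "who" (word 1).
It is linked across 1 clause boundary (that).
It functions as the object of the preposition "for" of "voted", so the gap sits immediately after word 9 ("for").
Base order: Every journalist has insisted that Chen voted for who at the hearing.

9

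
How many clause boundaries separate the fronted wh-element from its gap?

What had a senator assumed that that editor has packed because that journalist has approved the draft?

1

"what" is extracted from the object of "packed".
Boundaries crossed, outermost first: [that] — 1 in total.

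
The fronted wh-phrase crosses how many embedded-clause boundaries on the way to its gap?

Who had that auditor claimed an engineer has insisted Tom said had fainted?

"who" is extracted from the subject of "fainted".
Boundaries crossed, outermost first: [Ø], [Ø], [Ø] — 3 in total.

3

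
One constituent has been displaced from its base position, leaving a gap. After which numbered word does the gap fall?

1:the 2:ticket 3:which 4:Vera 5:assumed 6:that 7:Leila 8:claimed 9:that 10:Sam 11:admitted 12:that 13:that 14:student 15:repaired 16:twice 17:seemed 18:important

The displaced element is "the ticket" (word 2).
It is linked across 3 clause boundaries (that → that → that).
It functions as the direct object of "repaired", so the gap sits immediately after word 15 ("repaired").
Base order: Vera assumed that Leila claimed that Sam admitted that that student repaired the ticket twice.

15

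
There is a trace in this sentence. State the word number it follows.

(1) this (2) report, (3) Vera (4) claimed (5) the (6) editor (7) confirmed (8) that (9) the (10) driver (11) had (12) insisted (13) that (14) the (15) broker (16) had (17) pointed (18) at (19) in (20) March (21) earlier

18

The displaced element is "this report" (word 2).
It is linked across 3 clause boundaries (Ø → that → that).
It functions as the object of the preposition "at" of "pointed", so the gap sits immediately after word 18 ("at").
Base order: Vera claimed the editor confirmed that the driver had insisted that the broker had pointed at this report in March earlier.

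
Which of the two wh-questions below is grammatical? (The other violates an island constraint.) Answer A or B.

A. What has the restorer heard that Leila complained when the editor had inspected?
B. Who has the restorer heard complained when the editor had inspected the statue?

In A, the wh-phrase is extracted from inside an adjunct island (introduced by "when"), which blocks movement.
In B, the extraction path crosses only that-complement boundaries, which are transparent.
So B is grammatical.

B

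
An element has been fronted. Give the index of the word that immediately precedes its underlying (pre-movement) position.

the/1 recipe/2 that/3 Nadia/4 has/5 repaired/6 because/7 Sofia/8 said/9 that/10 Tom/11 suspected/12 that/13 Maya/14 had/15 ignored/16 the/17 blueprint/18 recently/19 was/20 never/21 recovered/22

The displaced element is "the recipe" (word 2).
It functions as the direct object of "repaired", so the gap sits immediately after word 6 ("repaired").
Base order: Nadia has repaired the recipe because Sofia said that Tom suspected that Maya had ignored the blueprint recently.

6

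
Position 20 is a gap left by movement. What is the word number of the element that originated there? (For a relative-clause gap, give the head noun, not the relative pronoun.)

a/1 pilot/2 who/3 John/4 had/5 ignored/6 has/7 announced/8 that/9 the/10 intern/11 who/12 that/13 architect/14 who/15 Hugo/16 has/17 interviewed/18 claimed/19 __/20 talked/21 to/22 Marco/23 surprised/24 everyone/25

The gap at 20 is the subject of "talked", inside a relative clause.
The relative pronoun is "who" (word 12); it is bound by the head noun immediately before it.
Its filler is the head noun "intern", at word 11.

11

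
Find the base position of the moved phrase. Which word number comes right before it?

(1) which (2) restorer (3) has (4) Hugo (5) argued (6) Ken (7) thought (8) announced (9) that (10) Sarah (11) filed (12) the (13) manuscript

7

The displaced element is "which restorer" (word 2).
It is linked across 2 clause boundaries (Ø → Ø).
It functions as the subject of "announced", so the gap sits immediately after word 7 ("thought").
Base order: Hugo has argued Ken thought which restorer announced that Sarah filed the manuscript.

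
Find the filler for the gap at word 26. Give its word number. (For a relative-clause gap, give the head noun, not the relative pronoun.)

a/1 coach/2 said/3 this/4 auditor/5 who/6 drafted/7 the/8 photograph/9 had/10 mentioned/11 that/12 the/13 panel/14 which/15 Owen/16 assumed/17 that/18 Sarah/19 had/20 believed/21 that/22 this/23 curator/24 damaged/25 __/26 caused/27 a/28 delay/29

The gap at 26 is the object of "damaged", inside a relative clause.
The relative pronoun is "which" (word 15); it is bound by the head noun immediately before it.
Its filler is the head noun "panel", at word 14.

14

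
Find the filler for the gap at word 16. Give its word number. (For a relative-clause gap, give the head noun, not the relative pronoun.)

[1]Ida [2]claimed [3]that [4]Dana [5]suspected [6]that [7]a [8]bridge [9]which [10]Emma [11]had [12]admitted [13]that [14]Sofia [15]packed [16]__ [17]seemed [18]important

The gap at 16 is the object of "packed", inside a relative clause.
The relative pronoun is "which" (word 9); it is bound by the head noun immediately before it.
Its filler is the head noun "bridge", at word 8.

8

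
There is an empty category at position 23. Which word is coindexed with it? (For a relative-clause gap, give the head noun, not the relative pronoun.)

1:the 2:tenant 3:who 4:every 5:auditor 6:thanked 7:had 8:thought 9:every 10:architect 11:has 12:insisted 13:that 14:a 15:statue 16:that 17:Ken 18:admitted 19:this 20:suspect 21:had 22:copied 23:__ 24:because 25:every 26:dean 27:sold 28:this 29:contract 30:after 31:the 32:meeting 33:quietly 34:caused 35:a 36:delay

15

The gap at 23 is the object of "copied", inside a relative clause.
The relative pronoun is "that" (word 16); it is bound by the head noun immediately before it.
Its filler is the head noun "statue", at word 15.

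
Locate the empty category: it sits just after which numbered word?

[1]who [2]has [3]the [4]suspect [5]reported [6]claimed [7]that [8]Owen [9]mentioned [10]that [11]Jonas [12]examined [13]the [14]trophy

5

The displaced element is "who" (word 1).
It is linked across 1 clause boundary (Ø).
It functions as the subject of "claimed", so the gap sits immediately after word 5 ("reported").
Base order: The suspect has reported that who claimed that Owen mentioned that Jonas examined the trophy.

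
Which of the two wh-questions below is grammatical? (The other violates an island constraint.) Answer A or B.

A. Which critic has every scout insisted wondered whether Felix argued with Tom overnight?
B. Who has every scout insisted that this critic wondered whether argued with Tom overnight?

A

In B, the wh-phrase is extracted from inside a wh-island (introduced by "whether"), which blocks movement.
In A, the extraction path crosses only that-complement boundaries, which are transparent.
So A is grammatical.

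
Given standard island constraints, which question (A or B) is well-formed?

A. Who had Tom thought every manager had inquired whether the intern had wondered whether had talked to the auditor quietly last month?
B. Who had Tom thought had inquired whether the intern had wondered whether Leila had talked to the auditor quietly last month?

In A, the wh-phrase is extracted from inside a wh-island (introduced by "whether"), which blocks movement.
In B, the extraction path crosses only that-complement boundaries, which are transparent.
So B is grammatical.

B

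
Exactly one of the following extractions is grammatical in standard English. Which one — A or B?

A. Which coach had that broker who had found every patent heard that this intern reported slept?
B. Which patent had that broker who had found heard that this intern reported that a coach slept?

In B, the wh-phrase is extracted from inside a complex-NP island (relative clause) (introduced by "who"), which blocks movement.
In A, the extraction path crosses only that-complement boundaries, which are transparent.
So A is grammatical.

A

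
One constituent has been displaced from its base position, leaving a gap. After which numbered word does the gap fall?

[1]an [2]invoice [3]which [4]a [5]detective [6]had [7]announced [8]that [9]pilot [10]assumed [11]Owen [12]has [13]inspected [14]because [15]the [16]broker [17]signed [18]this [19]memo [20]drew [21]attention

13

The displaced element is "an invoice" (word 2).
It is linked across 2 clause boundaries (Ø → Ø).
It functions as the direct object of "inspected", so the gap sits immediately after word 13 ("inspected").
Base order: A detective had announced that pilot assumed Owen has inspected an invoice because the broker signed this memo.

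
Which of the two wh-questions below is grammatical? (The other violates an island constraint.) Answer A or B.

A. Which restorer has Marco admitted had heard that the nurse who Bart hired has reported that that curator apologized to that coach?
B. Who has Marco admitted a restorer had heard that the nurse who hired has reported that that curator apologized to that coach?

In B, the wh-phrase is extracted from inside a complex-NP island (relative clause) (introduced by "who"), which blocks movement.
In A, the extraction path crosses only that-complement boundaries, which are transparent.
So A is grammatical.

A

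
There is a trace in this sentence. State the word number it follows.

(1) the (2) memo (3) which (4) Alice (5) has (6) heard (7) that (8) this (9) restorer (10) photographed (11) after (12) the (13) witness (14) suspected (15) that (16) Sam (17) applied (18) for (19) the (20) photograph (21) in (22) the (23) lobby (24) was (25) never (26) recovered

The displaced element is "the memo" (word 2).
It is linked across 1 clause boundary (that).
It functions as the direct object of "photographed", so the gap sits immediately after word 10 ("photographed").
Base order: Alice has heard that this restorer photographed the memo after the witness suspected that Sam applied for the photograph in the lobby.

10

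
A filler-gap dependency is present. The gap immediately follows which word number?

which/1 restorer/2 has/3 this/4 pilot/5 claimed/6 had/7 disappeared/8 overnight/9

The displaced element is "which restorer" (word 2).
It is linked across 1 clause boundary (Ø).
It functions as the subject of "disappeared", so the gap sits immediately after word 6 ("claimed").
Base order: This pilot has claimed that which restorer had disappeared overnight.

6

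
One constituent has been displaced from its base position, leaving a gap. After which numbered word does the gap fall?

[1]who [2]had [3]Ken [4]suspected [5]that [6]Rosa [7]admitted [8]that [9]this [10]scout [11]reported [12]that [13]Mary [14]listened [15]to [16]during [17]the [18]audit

15

The displaced element is "who" (word 1).
It is linked across 3 clause boundaries (that → that → that).
It functions as the object of the preposition "to" of "listened", so the gap sits immediately after word 15 ("to").
Base order: Ken had suspected that Rosa admitted that this scout reported that Mary listened to who during the audit.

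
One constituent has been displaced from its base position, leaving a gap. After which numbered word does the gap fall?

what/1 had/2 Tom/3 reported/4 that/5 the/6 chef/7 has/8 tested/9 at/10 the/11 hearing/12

9

The displaced element is "what" (word 1).
It is linked across 1 clause boundary (that).
It functions as the direct object of "tested", so the gap sits immediately after word 9 ("tested").
Base order: Tom had reported that the chef has tested what at the hearing.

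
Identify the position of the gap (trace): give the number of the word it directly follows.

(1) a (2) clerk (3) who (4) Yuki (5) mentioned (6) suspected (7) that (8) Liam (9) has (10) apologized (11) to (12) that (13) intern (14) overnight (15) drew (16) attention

The displaced element is "a clerk" (word 2).
It is linked across 1 clause boundary (Ø).
It functions as the subject of "suspected", so the gap sits immediately after word 5 ("mentioned").
Base order: Yuki mentioned that a clerk suspected that Liam has apologized to that intern overnight.

5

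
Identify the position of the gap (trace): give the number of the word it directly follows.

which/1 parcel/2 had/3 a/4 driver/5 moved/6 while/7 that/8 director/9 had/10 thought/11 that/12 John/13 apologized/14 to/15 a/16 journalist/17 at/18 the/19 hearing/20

The displaced element is "which parcel" (word 2).
It functions as the direct object of "moved", so the gap sits immediately after word 6 ("moved").
Base order: A driver had moved which parcel while that director had thought that John apologized to a journalist at the hearing.

6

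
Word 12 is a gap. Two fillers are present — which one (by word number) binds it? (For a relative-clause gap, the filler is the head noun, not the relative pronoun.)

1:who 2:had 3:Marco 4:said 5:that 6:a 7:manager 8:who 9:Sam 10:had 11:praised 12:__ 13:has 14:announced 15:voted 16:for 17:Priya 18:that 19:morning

The marked gap is inside the relative clause, the direct object of "praised".
Its filler is the head noun "manager" (via "who"), at word 7.
(The other dependency links word 1 to a gap after word 14.)

7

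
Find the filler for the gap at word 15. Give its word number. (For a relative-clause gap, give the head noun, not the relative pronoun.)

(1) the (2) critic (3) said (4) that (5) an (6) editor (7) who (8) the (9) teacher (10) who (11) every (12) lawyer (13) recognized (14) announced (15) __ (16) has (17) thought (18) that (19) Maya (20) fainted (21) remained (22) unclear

6

The gap at 15 is the subject of "thought", inside a relative clause.
The relative pronoun is "who" (word 7); it is bound by the head noun immediately before it.
Its filler is the head noun "editor", at word 6.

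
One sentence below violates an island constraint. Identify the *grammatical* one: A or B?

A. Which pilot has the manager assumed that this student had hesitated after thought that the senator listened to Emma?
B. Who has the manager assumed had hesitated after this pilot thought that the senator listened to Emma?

B

In A, the wh-phrase is extracted from inside an adjunct island (introduced by "after"), which blocks movement.
In B, the extraction path crosses only that-complement boundaries, which are transparent.
So B is grammatical.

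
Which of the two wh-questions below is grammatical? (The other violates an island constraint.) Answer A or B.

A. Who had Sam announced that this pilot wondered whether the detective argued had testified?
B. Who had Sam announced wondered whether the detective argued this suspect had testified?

In A, the wh-phrase is extracted from inside a wh-island (introduced by "whether"), which blocks movement.
In B, the extraction path crosses only that-complement boundaries, which are transparent.
So B is grammatical.

B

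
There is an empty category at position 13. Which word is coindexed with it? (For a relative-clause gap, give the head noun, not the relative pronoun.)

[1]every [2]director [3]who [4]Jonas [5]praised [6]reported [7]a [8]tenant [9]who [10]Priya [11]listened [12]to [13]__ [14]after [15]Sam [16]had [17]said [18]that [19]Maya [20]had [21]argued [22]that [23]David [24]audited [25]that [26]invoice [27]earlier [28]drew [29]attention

The gap at 13 is the prepositional object of "listened", inside a relative clause.
The relative pronoun is "who" (word 9); it is bound by the head noun immediately before it.
Its filler is the head noun "tenant", at word 8.

8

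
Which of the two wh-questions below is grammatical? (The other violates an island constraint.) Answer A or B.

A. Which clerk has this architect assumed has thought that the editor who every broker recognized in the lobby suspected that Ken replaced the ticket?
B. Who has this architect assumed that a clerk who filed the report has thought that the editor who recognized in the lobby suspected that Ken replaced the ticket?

A

In B, the wh-phrase is extracted from inside a complex-NP island (relative clause) (introduced by "who"), which blocks movement.
In A, the extraction path crosses only that-complement boundaries, which are transparent.
So A is grammatical.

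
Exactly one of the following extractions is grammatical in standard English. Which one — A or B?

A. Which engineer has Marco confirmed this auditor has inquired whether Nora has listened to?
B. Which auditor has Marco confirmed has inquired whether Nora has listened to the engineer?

B

In A, the wh-phrase is extracted from inside a wh-island (introduced by "whether"), which blocks movement.
In B, the extraction path crosses only that-complement boundaries, which are transparent.
So B is grammatical.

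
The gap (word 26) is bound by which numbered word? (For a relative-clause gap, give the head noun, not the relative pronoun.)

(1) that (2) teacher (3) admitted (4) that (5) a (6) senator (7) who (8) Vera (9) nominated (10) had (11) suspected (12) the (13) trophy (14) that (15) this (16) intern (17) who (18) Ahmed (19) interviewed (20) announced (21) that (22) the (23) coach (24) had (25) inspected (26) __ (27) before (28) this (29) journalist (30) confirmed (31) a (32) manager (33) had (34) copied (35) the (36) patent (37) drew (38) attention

13

The gap at 26 is the object of "inspected", inside a relative clause.
The relative pronoun is "that" (word 14); it is bound by the head noun immediately before it.
Its filler is the head noun "trophy", at word 13.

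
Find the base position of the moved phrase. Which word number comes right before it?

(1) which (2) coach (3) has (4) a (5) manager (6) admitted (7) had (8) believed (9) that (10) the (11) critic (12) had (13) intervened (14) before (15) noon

6

The displaced element is "which coach" (word 2).
It is linked across 1 clause boundary (Ø).
It functions as the subject of "believed", so the gap sits immediately after word 6 ("admitted").
Base order: A manager has admitted that which coach had believed that the critic had intervened before noon.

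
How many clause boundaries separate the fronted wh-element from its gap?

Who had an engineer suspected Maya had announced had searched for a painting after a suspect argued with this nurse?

2

"who" is extracted from the subject of "searched".
Boundaries crossed, outermost first: [Ø], [Ø] — 2 in total.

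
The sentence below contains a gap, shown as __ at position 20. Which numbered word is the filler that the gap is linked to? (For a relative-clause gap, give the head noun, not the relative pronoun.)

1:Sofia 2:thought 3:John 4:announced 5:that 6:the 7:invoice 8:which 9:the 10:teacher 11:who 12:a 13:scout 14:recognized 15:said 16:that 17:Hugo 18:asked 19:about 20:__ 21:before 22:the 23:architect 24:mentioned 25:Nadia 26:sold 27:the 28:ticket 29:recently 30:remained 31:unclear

The gap at 20 is the prepositional object of "asked", inside a relative clause.
The relative pronoun is "which" (word 8); it is bound by the head noun immediately before it.
Its filler is the head noun "invoice", at word 7.

7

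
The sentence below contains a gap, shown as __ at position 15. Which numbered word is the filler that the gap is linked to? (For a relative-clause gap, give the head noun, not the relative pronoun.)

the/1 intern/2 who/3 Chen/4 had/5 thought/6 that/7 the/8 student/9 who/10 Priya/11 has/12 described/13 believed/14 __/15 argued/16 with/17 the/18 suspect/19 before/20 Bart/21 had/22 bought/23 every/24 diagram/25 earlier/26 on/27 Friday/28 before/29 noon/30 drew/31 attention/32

The gap at 15 is the subject of "argued", inside a relative clause.
The relative pronoun is "who" (word 3); it is bound by the head noun immediately before it.
Its filler is the head noun "intern", at word 2.

2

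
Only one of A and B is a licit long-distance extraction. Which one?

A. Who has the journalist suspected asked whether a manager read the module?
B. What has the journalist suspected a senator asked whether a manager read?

In B, the wh-phrase is extracted from inside a wh-island (introduced by "whether"), which blocks movement.
In A, the extraction path crosses only that-complement boundaries, which are transparent.
So A is grammatical.

A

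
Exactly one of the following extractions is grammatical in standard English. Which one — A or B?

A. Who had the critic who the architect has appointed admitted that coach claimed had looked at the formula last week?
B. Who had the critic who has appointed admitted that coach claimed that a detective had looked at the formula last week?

A

In B, the wh-phrase is extracted from inside a complex-NP island (relative clause) (introduced by "who"), which blocks movement.
In A, the extraction path crosses only that-complement boundaries, which are transparent.
So A is grammatical.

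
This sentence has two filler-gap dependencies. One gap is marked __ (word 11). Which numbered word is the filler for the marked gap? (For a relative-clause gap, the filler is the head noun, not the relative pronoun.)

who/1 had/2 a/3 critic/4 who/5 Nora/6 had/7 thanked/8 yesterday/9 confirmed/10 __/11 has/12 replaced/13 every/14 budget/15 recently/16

The marked gap is the subject of "replaced".
Its filler is the fronted wh-phrase "who", at word 1.
(The other dependency links word 4 to a gap after word 8.)

1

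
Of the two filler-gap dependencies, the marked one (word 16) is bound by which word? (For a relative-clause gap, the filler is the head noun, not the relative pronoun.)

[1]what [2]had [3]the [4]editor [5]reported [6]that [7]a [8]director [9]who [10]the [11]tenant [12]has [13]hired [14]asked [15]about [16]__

The marked gap is the object of the preposition "about" of "asked".
Its filler is the fronted wh-phrase "what", at word 1.
(The other dependency links word 8 to a gap after word 13.)

1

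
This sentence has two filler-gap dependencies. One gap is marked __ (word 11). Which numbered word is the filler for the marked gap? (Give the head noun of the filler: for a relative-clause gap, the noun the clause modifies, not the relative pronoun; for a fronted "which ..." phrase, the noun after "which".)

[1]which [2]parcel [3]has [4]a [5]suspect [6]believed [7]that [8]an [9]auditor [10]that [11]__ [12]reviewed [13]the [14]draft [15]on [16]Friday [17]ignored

The marked gap is inside the relative clause, the subject of "reviewed".
Its filler is the head noun "auditor" (via "that"), at word 9.
(The other dependency links word 2 to a gap after word 17.)

9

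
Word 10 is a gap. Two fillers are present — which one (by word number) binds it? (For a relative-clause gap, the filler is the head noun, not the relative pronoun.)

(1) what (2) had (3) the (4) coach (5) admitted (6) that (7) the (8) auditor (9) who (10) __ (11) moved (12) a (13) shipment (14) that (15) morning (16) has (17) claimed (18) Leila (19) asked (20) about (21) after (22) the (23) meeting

8

The marked gap is inside the relative clause, the subject of "moved".
Its filler is the head noun "auditor" (via "who"), at word 8.
(The other dependency links word 1 to a gap after word 20.)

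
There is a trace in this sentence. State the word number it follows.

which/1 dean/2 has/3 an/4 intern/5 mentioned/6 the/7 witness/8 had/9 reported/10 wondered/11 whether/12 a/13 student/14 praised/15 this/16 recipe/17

The displaced element is "which dean" (word 2).
It is linked across 2 clause boundaries (Ø → Ø).
It functions as the subject of "wondered", so the gap sits immediately after word 10 ("reported").
Base order: An intern has mentioned the witness had reported which dean wondered whether a student praised this recipe.

10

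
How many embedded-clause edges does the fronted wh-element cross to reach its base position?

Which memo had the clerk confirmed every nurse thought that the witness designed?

2

"which memo" is extracted from the object of "designed".
Boundaries crossed, outermost first: [Ø], [that] — 2 in total.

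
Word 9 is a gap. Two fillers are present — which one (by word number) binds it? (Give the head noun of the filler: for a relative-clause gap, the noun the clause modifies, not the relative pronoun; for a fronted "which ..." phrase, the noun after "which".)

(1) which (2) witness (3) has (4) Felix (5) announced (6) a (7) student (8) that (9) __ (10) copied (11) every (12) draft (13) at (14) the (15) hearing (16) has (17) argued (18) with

The marked gap is inside the relative clause, the subject of "copied".
Its filler is the head noun "student" (via "that"), at word 7.
(The other dependency links word 2 to a gap after word 18.)

7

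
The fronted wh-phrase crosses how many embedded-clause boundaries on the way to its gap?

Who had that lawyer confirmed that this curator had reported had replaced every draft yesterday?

"who" is extracted from the subject of "replaced".
Boundaries crossed, outermost first: [that], [Ø] — 2 in total.

2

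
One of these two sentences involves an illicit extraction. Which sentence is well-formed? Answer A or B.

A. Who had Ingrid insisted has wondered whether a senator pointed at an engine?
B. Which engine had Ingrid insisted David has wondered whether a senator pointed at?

In B, the wh-phrase is extracted from inside a wh-island (introduced by "whether"), which blocks movement.
In A, the extraction path crosses only that-complement boundaries, which are transparent.
So A is grammatical.

A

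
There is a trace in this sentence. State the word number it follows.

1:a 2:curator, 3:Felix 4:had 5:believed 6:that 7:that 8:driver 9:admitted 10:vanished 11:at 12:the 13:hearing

9

The displaced element is "a curator" (word 2).
It is linked across 2 clause boundaries (that → Ø).
It functions as the subject of "vanished", so the gap sits immediately after word 9 ("admitted").
Base order: Felix had believed that that driver admitted that a curator vanished at the hearing.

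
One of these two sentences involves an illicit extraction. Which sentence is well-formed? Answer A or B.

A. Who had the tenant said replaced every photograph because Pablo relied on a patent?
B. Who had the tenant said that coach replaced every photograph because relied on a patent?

A

In B, the wh-phrase is extracted from inside an adjunct island (introduced by "because"), which blocks movement.
In A, the extraction path crosses only that-complement boundaries, which are transparent.
So A is grammatical.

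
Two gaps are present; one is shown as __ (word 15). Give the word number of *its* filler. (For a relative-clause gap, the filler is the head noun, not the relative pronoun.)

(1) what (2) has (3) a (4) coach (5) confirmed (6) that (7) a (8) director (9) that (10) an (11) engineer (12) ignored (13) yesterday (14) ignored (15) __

The marked gap is the direct object of "ignored".
Its filler is the fronted wh-phrase "what", at word 1.
(The other dependency links word 8 to a gap after word 12.)

1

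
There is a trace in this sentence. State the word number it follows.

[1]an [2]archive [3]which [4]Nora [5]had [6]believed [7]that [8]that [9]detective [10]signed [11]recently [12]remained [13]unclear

The displaced element is "an archive" (word 2).
It is linked across 1 clause boundary (that).
It functions as the direct object of "signed", so the gap sits immediately after word 10 ("signed").
Base order: Nora had believed that that detective signed an archive recently.

10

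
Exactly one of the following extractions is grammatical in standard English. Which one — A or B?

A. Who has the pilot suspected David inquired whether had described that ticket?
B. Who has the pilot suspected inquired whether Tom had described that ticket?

B

In A, the wh-phrase is extracted from inside a wh-island (introduced by "whether"), which blocks movement.
In B, the extraction path crosses only that-complement boundaries, which are transparent.
So B is grammatical.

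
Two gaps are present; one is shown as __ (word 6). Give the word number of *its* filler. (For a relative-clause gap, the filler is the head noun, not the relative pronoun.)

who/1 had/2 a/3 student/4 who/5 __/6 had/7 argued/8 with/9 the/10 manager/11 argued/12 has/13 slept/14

4

The marked gap is inside the relative clause, the subject of "argued".
Its filler is the head noun "student" (via "who"), at word 4.
(The other dependency links word 1 to a gap after word 12.)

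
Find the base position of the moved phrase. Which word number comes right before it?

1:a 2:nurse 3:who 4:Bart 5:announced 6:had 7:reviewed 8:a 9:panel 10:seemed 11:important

5

The displaced element is "a nurse" (word 2).
It is linked across 1 clause boundary (Ø).
It functions as the subject of "reviewed", so the gap sits immediately after word 5 ("announced").
Base order: Bart announced a nurse had reviewed a panel.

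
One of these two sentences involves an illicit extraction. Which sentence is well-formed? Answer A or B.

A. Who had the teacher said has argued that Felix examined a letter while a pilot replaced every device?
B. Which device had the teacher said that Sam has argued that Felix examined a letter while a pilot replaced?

A

In B, the wh-phrase is extracted from inside an adjunct island (introduced by "while"), which blocks movement.
In A, the extraction path crosses only that-complement boundaries, which are transparent.
So A is grammatical.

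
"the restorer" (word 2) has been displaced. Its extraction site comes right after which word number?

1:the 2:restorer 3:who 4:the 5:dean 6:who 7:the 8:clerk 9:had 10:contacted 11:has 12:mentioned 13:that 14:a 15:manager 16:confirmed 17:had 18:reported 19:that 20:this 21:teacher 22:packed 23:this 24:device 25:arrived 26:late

The displaced element is "the restorer" (word 2).
It is linked across 2 clause boundaries (that → Ø).
It functions as the subject of "reported", so the gap sits immediately after word 16 ("confirmed").
Base order: The dean who the clerk had contacted has mentioned that a manager confirmed the restorer had reported that this teacher packed this device.

16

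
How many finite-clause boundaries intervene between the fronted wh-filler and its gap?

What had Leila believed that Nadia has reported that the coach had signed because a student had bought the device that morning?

"what" is extracted from the object of "signed".
Boundaries crossed, outermost first: [that], [that] — 2 in total.

2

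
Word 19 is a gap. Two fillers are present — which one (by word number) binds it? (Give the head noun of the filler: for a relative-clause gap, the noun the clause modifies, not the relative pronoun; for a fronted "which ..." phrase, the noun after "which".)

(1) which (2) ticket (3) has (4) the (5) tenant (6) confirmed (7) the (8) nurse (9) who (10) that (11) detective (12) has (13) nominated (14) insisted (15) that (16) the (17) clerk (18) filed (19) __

2

The marked gap is the direct object of "filed".
Its filler is the fronted wh-phrase "which ticket", at word 2.
(The other dependency links word 8 to a gap after word 13.)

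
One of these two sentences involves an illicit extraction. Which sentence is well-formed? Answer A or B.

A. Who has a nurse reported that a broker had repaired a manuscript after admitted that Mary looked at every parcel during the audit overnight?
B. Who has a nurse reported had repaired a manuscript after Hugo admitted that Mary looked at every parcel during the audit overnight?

In A, the wh-phrase is extracted from inside an adjunct island (introduced by "after"), which blocks movement.
In B, the extraction path crosses only that-complement boundaries, which are transparent.
So B is grammatical.

B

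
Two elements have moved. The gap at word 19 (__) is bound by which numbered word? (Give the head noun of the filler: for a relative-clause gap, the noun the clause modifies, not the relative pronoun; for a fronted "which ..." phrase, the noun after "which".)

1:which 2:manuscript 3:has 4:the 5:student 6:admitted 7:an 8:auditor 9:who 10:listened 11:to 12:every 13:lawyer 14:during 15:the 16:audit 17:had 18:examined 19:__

The marked gap is the direct object of "examined".
Its filler is the fronted wh-phrase "which manuscript", at word 2.
(The other dependency links word 8 to a gap after word 9.)

2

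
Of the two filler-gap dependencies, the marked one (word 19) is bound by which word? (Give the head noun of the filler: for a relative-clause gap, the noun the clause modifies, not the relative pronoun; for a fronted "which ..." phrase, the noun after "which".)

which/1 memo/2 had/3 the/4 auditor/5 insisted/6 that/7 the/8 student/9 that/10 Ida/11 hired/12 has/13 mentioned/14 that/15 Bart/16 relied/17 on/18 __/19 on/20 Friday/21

The marked gap is the object of the preposition "on" of "relied".
Its filler is the fronted wh-phrase "which memo", at word 2.
(The other dependency links word 9 to a gap after word 12.)

2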